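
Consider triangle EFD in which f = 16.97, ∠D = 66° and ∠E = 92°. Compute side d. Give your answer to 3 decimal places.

The third angle is ∠F = 180° − ∠D − ∠E = 22.00°.
Law of sines: d = f·sin D/sin F ≈ 41.384.

41.384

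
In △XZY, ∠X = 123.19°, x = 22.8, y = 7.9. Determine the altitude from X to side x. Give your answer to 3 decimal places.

Law of sines: sin Y = y·sin X/x ≈ 0.28996.
Since x ≥ y, only the acute value applies: ∠Y ≈ 16.86°.
Then ∠Z = 180° − ∠X − ∠Y ≈ 39.95°.
Law of sines gives z = x·sin Z/sin X ≈ 17.496.
Area = ½·x·y·sin Z ≈ 57.834.
The altitude from X has length 2·area/x ≈ 5.0732.

h_X ≈ 5.073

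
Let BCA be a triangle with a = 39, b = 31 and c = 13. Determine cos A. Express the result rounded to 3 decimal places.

-0.485

By the law of cosines, cos A = (b² + c² − a²) / (2·b·c) ≈ -0.48511, so ∠A ≈ 119.02°.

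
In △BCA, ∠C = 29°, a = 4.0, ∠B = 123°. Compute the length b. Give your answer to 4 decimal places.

The third angle is ∠A = 180° − ∠B − ∠C = 28.00°.
Law of sines: b = a·sin B/sin A ≈ 7.1457.

7.1457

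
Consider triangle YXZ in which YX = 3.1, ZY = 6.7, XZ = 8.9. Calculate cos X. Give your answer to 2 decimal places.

By the law of cosines, cos X = (YX² + XZ² − ZY²) / (2·YX·XZ) ≈ 0.79612, so ∠X ≈ 37.24°.

cos X ≈ 0.80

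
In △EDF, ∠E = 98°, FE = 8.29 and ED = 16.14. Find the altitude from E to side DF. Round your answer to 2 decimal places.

By the law of cosines, DF² = FE² + ED² − 2·FE·ED·cos E = 366.47, so DF ≈ 19.143.
Area = ½·FE·ED·sin E ≈ 66.249.
The altitude from E has length 2·area/DF ≈ 6.9214.

h_E ≈ 6.92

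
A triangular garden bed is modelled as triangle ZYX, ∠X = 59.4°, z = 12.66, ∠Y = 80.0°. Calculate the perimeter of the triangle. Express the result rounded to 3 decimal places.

perimeter ≈ 48.563

The third angle is ∠Z = 180° − ∠Y − ∠X = 40.60°.
Law of sines: y = z·sin Y/sin Z ≈ 19.158.
Law of sines: x = z·sin X/sin Z ≈ 16.745.
Semiperimeter s = (12.66+19.158+16.745)/2 = 24.281.
Perimeter = 12.66 + 19.158 + 16.745 = 48.563.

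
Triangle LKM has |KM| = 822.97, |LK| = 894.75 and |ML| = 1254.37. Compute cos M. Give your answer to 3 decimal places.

0.702

By the law of cosines, cos M = (|KM|² + |ML|² − |LK|²) / (2·|KM|·|ML|) ≈ 0.70238, so ∠M ≈ 45.38°.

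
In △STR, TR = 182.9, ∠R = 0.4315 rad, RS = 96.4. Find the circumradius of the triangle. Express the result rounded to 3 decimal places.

By the law of cosines, ST² = TR² + RS² − 2·TR·RS·cos R = 10714, so ST ≈ 103.51.
Area = ½·TR·RS·sin R ≈ 3687.1.
Circumradius = ST/(2 sin R) ≈ 123.75.

123.748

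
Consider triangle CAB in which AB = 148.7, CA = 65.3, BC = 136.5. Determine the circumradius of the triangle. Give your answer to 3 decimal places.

R ≈ 74.422

By the law of cosines, cos C = (BC² + CA² − AB²) / (2·BC·CA) ≈ 0.04401, so ∠C ≈ 87.48°.
Circumradius = AB/(2 sin C) ≈ 74.422.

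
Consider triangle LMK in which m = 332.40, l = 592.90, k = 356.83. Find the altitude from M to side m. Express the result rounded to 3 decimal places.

Semiperimeter s = (592.9 + 332.4 + 356.83)/2 = 641.06.
Heron's formula: area = √(641.06·48.165·308.66·284.23) ≈ 52047.
The altitude from M has length 2·area/m ≈ 313.16.

h_M ≈ 313.161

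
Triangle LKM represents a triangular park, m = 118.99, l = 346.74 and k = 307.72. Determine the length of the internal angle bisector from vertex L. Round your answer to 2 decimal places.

By the law of cosines, cos L = (k² + m² − l²) / (2·k·m) ≈ -0.15538, so ∠L ≈ 98.94°.
The bisector from L has length 2·k·m·cos(∠L/2)/(k+m) ≈ 111.53.

111.53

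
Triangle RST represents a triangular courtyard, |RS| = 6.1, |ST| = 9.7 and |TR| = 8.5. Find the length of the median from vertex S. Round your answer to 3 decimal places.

Median from S: ½√(2·|RS|² + 2·|ST|² − |TR|²) ≈ 6.8984.

m_S ≈ 6.898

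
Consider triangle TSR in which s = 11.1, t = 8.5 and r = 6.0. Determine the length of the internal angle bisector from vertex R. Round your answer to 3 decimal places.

By the law of cosines, cos R = (t² + s² − r²) / (2·t·s) ≈ 0.84505, so ∠R ≈ 32.32°.
The bisector from R has length 2·t·s·cos(∠R/2)/(t+s) ≈ 9.2471.

9.247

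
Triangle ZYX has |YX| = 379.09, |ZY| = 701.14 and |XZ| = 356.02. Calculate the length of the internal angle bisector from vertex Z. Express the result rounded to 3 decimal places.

By the law of cosines, cos Z = (|XZ|² + |ZY|² − |YX|²) / (2·|XZ|·|ZY|) ≈ 0.95072, so ∠Z ≈ 18.06°.
The bisector from Z has length 2·|XZ|·|ZY|·cos(∠Z/2)/(|XZ|+|ZY|) ≈ 466.39.

466.392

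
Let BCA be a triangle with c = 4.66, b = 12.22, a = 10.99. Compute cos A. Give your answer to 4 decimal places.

0.4413

By the law of cosines, cos A = (b² + c² − a²) / (2·b·c) ≈ 0.44134, so ∠A ≈ 63.81°.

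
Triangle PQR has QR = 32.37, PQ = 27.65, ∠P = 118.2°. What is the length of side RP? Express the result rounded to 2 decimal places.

Law of sines: sin R = PQ·sin P/QR ≈ 0.75280.
Since QR ≥ PQ, only the acute value applies: ∠R ≈ 48.83°.
Then ∠Q = 180° − ∠P − ∠R ≈ 12.97°.
Law of sines gives RP = QR·sin Q/sin P ≈ 8.2416.

8.24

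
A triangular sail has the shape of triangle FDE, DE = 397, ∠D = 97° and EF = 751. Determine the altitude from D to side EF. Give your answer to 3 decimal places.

Law of sines: sin F = DE·sin D/EF ≈ 0.52469.
Since EF ≥ DE, only the acute value applies: ∠F ≈ 31.65°.
Then ∠E = 180° − ∠D − ∠F ≈ 51.35°.
Law of sines gives FD = EF·sin E/sin D ≈ 590.94.
Area = ½·EF·DE·sin E ≈ 1.1643e+05.
The altitude from D has length 2·area/EF ≈ 310.06.

310.059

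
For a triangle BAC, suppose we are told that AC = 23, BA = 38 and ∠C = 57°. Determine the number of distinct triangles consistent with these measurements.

AC·sin C = 23·sin(57°) ≈ 19.29.
Since BA ≥ AC, exactly one triangle exists.

1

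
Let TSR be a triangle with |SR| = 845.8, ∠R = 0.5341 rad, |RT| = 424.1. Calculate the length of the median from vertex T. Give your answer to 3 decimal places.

m_T ≈ 223.515

By the law of cosines, |TS|² = |SR|² + |RT|² − 2·|SR|·|RT|·cos R = 2.7775e+05, so |TS| ≈ 527.02.
Median from T: ½√(2·|RT|² + 2·|TS|² − |SR|²) ≈ 223.52.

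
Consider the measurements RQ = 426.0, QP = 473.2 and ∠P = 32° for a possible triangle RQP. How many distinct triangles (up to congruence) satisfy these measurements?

2

QP·sin P = 473.2·sin(32°) ≈ 250.8.
Since QP sin P < RQ < QP (250.8 < 426.0 < 473.2), two triangles exist.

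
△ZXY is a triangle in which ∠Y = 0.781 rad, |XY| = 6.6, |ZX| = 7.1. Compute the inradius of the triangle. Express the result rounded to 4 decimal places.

r ≈ 1.9668

Law of sines: sin Z = |XY|·sin Y/|ZX| ≈ 0.65441.
Since |ZX| ≥ |XY|, only the acute value applies: ∠Z ≈ 0.713 rad.
Then ∠X = π − ∠Y − ∠Z ≈ 1.647 rad.
Law of sines gives |YZ| = |ZX|·sin X/sin Y ≈ 10.056.
Area = ½·|ZX|·|XY|·sin X ≈ 23.362.
Semiperimeter s = (6.6+10.056+7.1)/2 = 11.878.
Inradius = area/s = 23.362/11.878 ≈ 1.9668.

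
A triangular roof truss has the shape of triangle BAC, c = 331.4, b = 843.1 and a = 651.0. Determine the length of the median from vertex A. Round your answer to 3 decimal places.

Median from A: ½√(2·c² + 2·b² − a²) ≈ 551.7.

551.699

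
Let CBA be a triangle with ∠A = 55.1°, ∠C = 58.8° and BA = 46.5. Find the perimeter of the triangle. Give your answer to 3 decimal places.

140.787

The third angle is ∠B = 180° − ∠A − ∠C = 66.10°.
Law of sines: AC = BA·sin B/sin C ≈ 49.701.
Law of sines: CB = BA·sin A/sin C ≈ 44.586.
Semiperimeter s = (46.5+49.701+44.586)/2 = 70.394.
Perimeter = 46.5 + 49.701 + 44.586 = 140.79.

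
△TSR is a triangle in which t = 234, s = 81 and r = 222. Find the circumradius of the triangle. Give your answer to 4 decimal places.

117.0537

By the law of cosines, cos T = (s² + r² − t²) / (2·s·r) ≈ 0.03028, so ∠T ≈ 88.26°.
Circumradius = t/(2 sin T) ≈ 117.05.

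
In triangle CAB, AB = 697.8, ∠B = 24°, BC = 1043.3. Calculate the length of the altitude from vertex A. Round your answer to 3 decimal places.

By the law of cosines, CA² = AB² + BC² − 2·AB·BC·cos B = 2.4525e+05, so CA ≈ 495.23.
Area = ½·AB·BC·sin B ≈ 1.4806e+05.
The altitude from A has length 2·area/BC ≈ 283.82.

283.821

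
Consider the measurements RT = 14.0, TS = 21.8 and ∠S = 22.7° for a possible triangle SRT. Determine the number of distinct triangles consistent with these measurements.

2

TS·sin S = 21.8·sin(22.7°) ≈ 8.413.
Since TS sin S < RT < TS (8.413 < 14.0 < 21.8), two triangles exist.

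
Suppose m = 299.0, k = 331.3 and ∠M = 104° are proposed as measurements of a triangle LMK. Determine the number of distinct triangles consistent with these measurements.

k·sin M = 331.3·sin(104°) ≈ 321.5.
Since ∠M is not acute, a triangle exists only if m > k; here m ≤ k, so there is no triangle.

0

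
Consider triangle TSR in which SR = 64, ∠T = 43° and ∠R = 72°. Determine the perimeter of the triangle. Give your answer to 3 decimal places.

The third angle is ∠S = 180° − ∠R − ∠T = 65.00°.
Law of sines: RT = SR·sin S/sin T ≈ 85.05.
Law of sines: TS = SR·sin R/sin T ≈ 89.249.
Semiperimeter s = (64+85.05+89.249)/2 = 119.15.
Perimeter = 64 + 85.05 + 89.249 = 238.3.

perimeter ≈ 238.299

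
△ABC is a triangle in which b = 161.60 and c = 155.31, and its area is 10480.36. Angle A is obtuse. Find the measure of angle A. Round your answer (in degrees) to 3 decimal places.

123.368

From area = ½·b·c·sin A, we get sin A = 2·area/(b·c) ≈ 0.83515.
Taking the obtuse solution, ∠A ≈ 123.37°.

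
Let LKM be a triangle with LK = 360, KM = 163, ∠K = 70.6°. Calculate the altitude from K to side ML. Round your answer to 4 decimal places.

By the law of cosines, ML² = LK² + KM² − 2·LK·KM·cos K = 1.1719e+05, so ML ≈ 342.33.
Area = ½·LK·KM·sin K ≈ 27674.
The altitude from K has length 2·area/ML ≈ 161.68.

161.6834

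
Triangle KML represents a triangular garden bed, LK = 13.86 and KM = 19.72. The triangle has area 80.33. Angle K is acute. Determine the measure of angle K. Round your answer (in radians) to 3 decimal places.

∠K ≈ 0.628 rad

From area = ½·LK·KM·sin K, we get sin K = 2·area/(LK·KM) ≈ 0.58781.
Taking the acute solution, ∠K ≈ 0.628 rad.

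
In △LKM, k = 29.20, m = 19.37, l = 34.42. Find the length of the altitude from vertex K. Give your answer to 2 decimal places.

h_K ≈ 19.36

Semiperimeter s = (34.42 + 29.2 + 19.37)/2 = 41.495.
Heron's formula: area = √(41.495·7.075·12.295·22.125) ≈ 282.6.
The altitude from K has length 2·area/k ≈ 19.356.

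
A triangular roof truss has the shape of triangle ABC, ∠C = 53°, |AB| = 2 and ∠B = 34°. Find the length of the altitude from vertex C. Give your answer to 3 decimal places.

The third angle is ∠A = 180° − ∠B − ∠C = 93.00°.
Law of sines: |BC| = |AB|·sin A/sin C ≈ 2.5008.
Law of sines: |CA| = |AB|·sin B/sin C ≈ 1.4004.
Area = ½·|AB|·|BC|·sin B ≈ 1.3985.
The altitude from C has length 2·area/|AB| ≈ 1.3985.

1.398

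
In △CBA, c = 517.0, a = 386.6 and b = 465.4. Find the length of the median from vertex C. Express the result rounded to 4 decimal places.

Median from C: ½√(2·b² + 2·a² − c²) ≈ 340.89.

m_C ≈ 340.8902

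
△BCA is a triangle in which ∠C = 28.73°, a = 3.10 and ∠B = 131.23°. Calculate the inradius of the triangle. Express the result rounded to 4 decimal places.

The third angle is ∠A = 180° − ∠B − ∠C = 20.04°.
Law of sines: b = a·sin B/sin A ≈ 6.8036.
Law of sines: c = a·sin C/sin A ≈ 4.3485.
Area = ½·a·b·sin C ≈ 5.069.
Semiperimeter s = (6.8036+4.3485+3.1)/2 = 7.126.
Inradius = area/s = 5.069/7.126 ≈ 0.71134.

0.7113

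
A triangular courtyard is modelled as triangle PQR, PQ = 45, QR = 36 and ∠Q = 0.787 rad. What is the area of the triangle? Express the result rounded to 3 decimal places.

Area = ½·PQ·QR·sin Q ≈ 573.67.

area ≈ 573.673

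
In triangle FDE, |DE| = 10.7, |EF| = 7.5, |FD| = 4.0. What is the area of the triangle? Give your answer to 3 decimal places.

Semiperimeter s = (10.7 + 7.5 + 4)/2 = 11.1.
Heron's formula: area = √(11.1·0.4·3.6·7.1) ≈ 10.653.

area ≈ 10.653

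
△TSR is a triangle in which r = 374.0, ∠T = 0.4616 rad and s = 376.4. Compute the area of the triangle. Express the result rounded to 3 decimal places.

area ≈ 31348.959

Area = ½·s·r·sin T ≈ 31349.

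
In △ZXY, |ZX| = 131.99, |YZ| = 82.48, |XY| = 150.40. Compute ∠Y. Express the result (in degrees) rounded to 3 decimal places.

By the law of cosines, cos Y = (|XY|² + |YZ|² − |ZX|²) / (2·|XY|·|YZ|) ≈ 0.48375, so ∠Y ≈ 61.07°.

∠Y ≈ 61.070°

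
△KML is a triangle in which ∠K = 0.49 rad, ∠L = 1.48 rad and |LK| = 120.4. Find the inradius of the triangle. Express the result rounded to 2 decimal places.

The third angle is ∠M = π − ∠L − ∠K = 1.172 rad.
Law of sines: |ML| = |LK|·sin K/sin M ≈ 61.499.
Law of sines: |KM| = |LK|·sin L/sin M ≈ 130.14.
Area = ½·|LK|·|ML|·sin L ≈ 3687.
Semiperimeter s = (61.499+120.4+130.14)/2 = 156.02.
Inradius = area/s = 3687/156.02 ≈ 23.632.

r ≈ 23.63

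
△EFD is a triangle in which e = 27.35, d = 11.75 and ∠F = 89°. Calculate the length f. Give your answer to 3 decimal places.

29.578

By the law of cosines, f² = d² + e² − 2·d·e·cos F = 874.87, so f ≈ 29.578.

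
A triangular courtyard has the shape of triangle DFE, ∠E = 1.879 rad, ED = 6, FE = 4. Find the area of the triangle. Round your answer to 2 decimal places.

Area = ½·FE·ED·sin E ≈ 11.435.

11.43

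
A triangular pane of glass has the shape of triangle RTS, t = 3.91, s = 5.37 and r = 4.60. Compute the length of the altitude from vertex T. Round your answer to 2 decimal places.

h_T ≈ 4.50

Semiperimeter p = (4.6 + 3.91 + 5.37)/2 = 6.94.
Heron's formula: area = √(6.94·2.34·3.03·1.57) ≈ 8.7894.
The altitude from T has length 2·area/t ≈ 4.4959.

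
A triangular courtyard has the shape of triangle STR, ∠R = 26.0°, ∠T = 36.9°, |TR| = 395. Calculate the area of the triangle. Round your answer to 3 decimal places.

area ≈ 23065.753

The third angle is ∠S = 180° − ∠T − ∠R = 117.10°.
Law of sines: |RS| = |TR|·sin T/sin S ≈ 266.41.
Law of sines: |ST| = |TR|·sin R/sin S ≈ 194.51.
Area = ½·|TR|·|RS|·sin R ≈ 23066.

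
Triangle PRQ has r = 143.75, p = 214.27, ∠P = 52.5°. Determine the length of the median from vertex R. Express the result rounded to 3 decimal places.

Law of sines: sin R = r·sin P/p ≈ 0.53225.
Since p ≥ r, only the acute value applies: ∠R ≈ 32.16°.
Then ∠Q = 180° − ∠P − ∠R ≈ 95.34°.
Law of sines gives q = p·sin Q/sin P ≈ 268.91.
Median from R: ½√(2·q² + 2·p² − r²) ≈ 232.26.

m_R ≈ 232.262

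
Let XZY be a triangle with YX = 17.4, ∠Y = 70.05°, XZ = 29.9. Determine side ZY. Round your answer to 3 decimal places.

Law of sines: sin Z = YX·sin Y/XZ ≈ 0.54702.
Since XZ ≥ YX, only the acute value applies: ∠Z ≈ 33.16°.
Then ∠X = 180° − ∠Y − ∠Z ≈ 76.79°.
Law of sines gives ZY = XZ·sin X/sin Y ≈ 30.967.

30.967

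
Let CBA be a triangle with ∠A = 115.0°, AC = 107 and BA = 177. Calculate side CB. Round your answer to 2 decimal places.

242.46

By the law of cosines, CB² = BA² + AC² − 2·BA·AC·cos A = 58786, so CB ≈ 242.46.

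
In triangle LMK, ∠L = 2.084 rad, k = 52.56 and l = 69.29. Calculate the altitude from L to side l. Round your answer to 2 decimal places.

h_L ≈ 17.31

Law of sines: sin K = k·sin L/l ≈ 0.66083.
Since l ≥ k, only the acute value applies: ∠K ≈ 0.722 rad.
Then ∠M = π − ∠L − ∠K ≈ 0.336 rad.
Law of sines gives m = l·sin M/sin L ≈ 26.199.
Area = ½·l·k·sin M ≈ 599.82.
The altitude from L has length 2·area/l ≈ 17.313.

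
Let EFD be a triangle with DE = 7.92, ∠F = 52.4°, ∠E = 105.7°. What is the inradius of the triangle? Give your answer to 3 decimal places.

r ≈ 1.336

The third angle is ∠D = 180° − ∠E − ∠F = 21.90°.
Law of sines: FD = DE·sin E/sin F ≈ 9.6234.
Law of sines: EF = DE·sin D/sin F ≈ 3.7285.
Area = ½·DE·FD·sin D ≈ 14.214.
Semiperimeter s = (9.6234+7.92+3.7285)/2 = 10.636.
Inradius = area/s = 14.214/10.636 ≈ 1.3364.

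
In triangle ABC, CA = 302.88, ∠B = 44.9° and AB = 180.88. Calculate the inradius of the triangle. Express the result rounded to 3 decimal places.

Law of sines: sin C = AB·sin B/CA ≈ 0.42155.
Since CA ≥ AB, only the acute value applies: ∠C ≈ 24.93°.
Then ∠A = 180° − ∠B − ∠C ≈ 110.17°.
Law of sines gives BC = CA·sin A/sin B ≈ 402.78.
Area = ½·CA·AB·sin A ≈ 25713.
Semiperimeter s = (402.78+302.88+180.88)/2 = 443.27.
Inradius = area/s = 25713/443.27 ≈ 58.008.

r ≈ 58.008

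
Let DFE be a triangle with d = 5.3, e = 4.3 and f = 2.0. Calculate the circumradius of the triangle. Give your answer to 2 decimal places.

2.80

By the law of cosines, cos D = (f² + e² − d²) / (2·f·e) ≈ -0.32558, so ∠D ≈ 109.00°.
Circumradius = d/(2 sin D) ≈ 2.8027.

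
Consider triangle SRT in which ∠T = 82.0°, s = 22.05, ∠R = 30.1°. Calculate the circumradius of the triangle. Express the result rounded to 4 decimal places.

11.8993

The third angle is ∠S = 180° − ∠R − ∠T = 67.90°.
Law of sines: r = s·sin R/sin S ≈ 11.935.
Law of sines: t = s·sin T/sin S ≈ 23.567.
Circumradius = s/(2 sin S) ≈ 11.899.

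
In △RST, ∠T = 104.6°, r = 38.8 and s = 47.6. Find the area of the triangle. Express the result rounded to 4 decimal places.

Area = ½·r·s·sin T ≈ 893.62.

area ≈ 893.6214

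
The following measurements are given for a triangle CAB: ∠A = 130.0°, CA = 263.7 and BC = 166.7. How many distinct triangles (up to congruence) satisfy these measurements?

CA·sin A = 263.7·sin(130.0°) ≈ 202.
Since ∠A is not acute, a triangle exists only if BC > CA; here BC ≤ CA, so there is no triangle.

0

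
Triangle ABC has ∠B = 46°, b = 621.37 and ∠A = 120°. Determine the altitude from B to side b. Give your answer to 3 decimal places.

The third angle is ∠C = 180° − ∠A − ∠B = 14.00°.
Law of sines: a = b·sin A/sin B ≈ 748.08.
Law of sines: c = b·sin C/sin B ≈ 208.97.
Area = ½·b·a·sin C ≈ 56227.
The altitude from B has length 2·area/b ≈ 180.98.

h_B ≈ 180.976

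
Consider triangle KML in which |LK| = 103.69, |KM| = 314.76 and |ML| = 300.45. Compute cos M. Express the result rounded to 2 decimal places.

cos M ≈ 0.94

By the law of cosines, cos M = (|KM|² + |ML|² − |LK|²) / (2·|KM|·|ML|) ≈ 0.94424, so ∠M ≈ 19.22°.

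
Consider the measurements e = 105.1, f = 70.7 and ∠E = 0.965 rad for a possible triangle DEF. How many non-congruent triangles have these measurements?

1

f·sin E = 70.7·sin(0.965 rad) ≈ 58.12.
Since e ≥ f, exactly one triangle exists.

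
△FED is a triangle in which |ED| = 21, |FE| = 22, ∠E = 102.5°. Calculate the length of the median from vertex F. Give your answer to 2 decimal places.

26.35

By the law of cosines, |DF|² = |FE|² + |ED|² − 2·|FE|·|ED|·cos E = 1125, so |DF| ≈ 33.541.
Median from F: ½√(2·|DF|² + 2·|FE|² − |ED|²) ≈ 26.349.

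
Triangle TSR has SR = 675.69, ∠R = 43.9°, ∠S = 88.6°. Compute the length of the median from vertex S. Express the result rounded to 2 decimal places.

m_S ≈ 469.41

The third angle is ∠T = 180° − ∠S − ∠R = 47.50°.
Law of sines: RT = SR·sin S/sin T ≈ 916.19.
Law of sines: TS = SR·sin R/sin T ≈ 635.48.
Median from S: ½√(2·TS² + 2·SR² − RT²) ≈ 469.41.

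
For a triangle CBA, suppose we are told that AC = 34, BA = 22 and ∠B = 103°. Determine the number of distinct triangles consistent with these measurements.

BA·sin B = 22·sin(103°) ≈ 21.44.
Since ∠B is not acute, a triangle exists only if AC > BA; here AC > BA, so there is exactly one triangle.

1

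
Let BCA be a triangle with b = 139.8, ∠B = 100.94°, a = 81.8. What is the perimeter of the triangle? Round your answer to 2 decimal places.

perimeter ≈ 320.50

Law of sines: sin A = a·sin B/b ≈ 0.57449.
Since b ≥ a, only the acute value applies: ∠A ≈ 35.06°.
Then ∠C = 180° − ∠B − ∠A ≈ 44.00°.
Law of sines gives c = b·sin C/sin B ≈ 98.904.
Semiperimeter s = (139.8+98.904+81.8)/2 = 160.25.
Perimeter = 139.8 + 98.904 + 81.8 = 320.5.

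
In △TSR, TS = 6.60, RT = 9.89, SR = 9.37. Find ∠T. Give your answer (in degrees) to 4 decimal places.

By the law of cosines, cos T = (RT² + TS² − SR²) / (2·RT·TS) ≈ 0.41039, so ∠T ≈ 65.77°.

∠T ≈ 65.7709°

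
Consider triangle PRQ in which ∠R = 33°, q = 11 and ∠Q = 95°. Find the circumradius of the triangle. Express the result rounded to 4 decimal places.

The third angle is ∠P = 180° − ∠R − ∠Q = 52.00°.
Law of sines: p = q·sin P/sin Q ≈ 8.7012.
Law of sines: r = q·sin R/sin Q ≈ 6.0139.
Circumradius = q/(2 sin Q) ≈ 5.521.

5.5210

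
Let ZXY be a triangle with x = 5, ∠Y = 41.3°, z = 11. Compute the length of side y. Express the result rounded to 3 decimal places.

7.960

By the law of cosines, y² = z² + x² − 2·z·x·cos Y = 63.361, so y ≈ 7.96.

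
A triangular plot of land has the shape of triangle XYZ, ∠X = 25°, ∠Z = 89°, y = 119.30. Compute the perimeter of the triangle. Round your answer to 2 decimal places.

perimeter ≈ 305.06

The third angle is ∠Y = 180° − ∠Z − ∠X = 66.00°.
Law of sines: x = y·sin X/sin Y ≈ 55.19.
Law of sines: z = y·sin Z/sin Y ≈ 130.57.
Semiperimeter s = (55.19+119.3+130.57)/2 = 152.53.
Perimeter = 55.19 + 119.3 + 130.57 = 305.06.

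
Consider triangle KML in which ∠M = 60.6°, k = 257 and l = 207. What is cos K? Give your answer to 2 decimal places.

By the law of cosines, m² = l² + k² − 2·l·k·cos M = 56667, so m ≈ 238.05.
Law of cosines again: cos K = (m² + l² − k²)/(2·m·l) ≈ 0.33959, so ∠K ≈ 70.15°.

cos K ≈ 0.34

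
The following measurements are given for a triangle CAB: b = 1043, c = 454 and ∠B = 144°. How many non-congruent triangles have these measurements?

c·sin B = 454·sin(144°) ≈ 266.9.
Since ∠B is not acute, a triangle exists only if b > c; here b > c, so there is exactly one triangle.

1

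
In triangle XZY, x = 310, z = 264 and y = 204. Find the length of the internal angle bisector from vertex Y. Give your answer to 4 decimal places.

t_Y ≈ 267.4001

By the law of cosines, cos Y = (x² + z² − y²) / (2·x·z) ≈ 0.75868, so ∠Y ≈ 40.65°.
The bisector from Y has length 2·x·z·cos(∠Y/2)/(x+z) ≈ 267.4.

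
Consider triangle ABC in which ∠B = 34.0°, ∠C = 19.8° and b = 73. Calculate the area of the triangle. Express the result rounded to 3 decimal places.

The third angle is ∠A = 180° − ∠B − ∠C = 126.20°.
Law of sines: a = b·sin A/sin B ≈ 105.34.
Law of sines: c = b·sin C/sin B ≈ 44.221.
Area = ½·b·a·sin C ≈ 1302.5.

area ≈ 1302.477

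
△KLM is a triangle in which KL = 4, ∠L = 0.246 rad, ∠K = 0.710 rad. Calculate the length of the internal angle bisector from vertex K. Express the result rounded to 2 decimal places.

The third angle is ∠M = π − ∠K − ∠L = 2.186 rad.
Law of sines: LM = KL·sin K/sin M ≈ 3.1918.
Law of sines: MK = KL·sin L/sin M ≈ 1.1925.
The bisector from K has length 2·MK·KL·cos(∠K/2)/(MK+KL) ≈ 1.7227.

1.72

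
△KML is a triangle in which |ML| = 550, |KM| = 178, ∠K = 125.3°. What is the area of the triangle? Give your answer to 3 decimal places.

area ≈ 31059.910

Law of sines: sin L = |KM|·sin K/|ML| ≈ 0.26413.
Since |ML| ≥ |KM|, only the acute value applies: ∠L ≈ 15.32°.
Then ∠M = 180° − ∠K − ∠L ≈ 39.38°.
Law of sines gives |LK| = |ML|·sin M/sin K ≈ 427.61.
Area = ½·|ML|·|KM|·sin M ≈ 31060.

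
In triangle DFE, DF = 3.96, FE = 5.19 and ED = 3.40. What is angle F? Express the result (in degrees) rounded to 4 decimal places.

40.9245

By the law of cosines, cos F = (DF² + FE² − ED²) / (2·DF·FE) ≈ 0.75557, so ∠F ≈ 40.92°.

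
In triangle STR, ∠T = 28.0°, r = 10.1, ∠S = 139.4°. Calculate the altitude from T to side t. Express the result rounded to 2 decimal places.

The third angle is ∠R = 180° − ∠S − ∠T = 12.60°.
Law of sines: s = r·sin S/sin R ≈ 30.131.
Law of sines: t = r·sin T/sin R ≈ 21.736.
Area = ½·r·s·sin T ≈ 71.435.
The altitude from T has length 2·area/t ≈ 6.5728.

6.57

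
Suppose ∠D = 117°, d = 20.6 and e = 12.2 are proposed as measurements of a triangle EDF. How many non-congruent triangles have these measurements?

e·sin D = 12.2·sin(117°) ≈ 10.87.
Since ∠D is not acute, a triangle exists only if d > e; here d > e, so there is exactly one triangle.

1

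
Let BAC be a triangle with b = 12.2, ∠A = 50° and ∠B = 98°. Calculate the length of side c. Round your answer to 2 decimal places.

The third angle is ∠C = 180° − ∠B − ∠A = 32.00°.
Law of sines: c = b·sin C/sin B ≈ 6.5286.

6.53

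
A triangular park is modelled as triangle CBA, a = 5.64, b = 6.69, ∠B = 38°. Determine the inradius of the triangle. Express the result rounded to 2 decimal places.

r ≈ 1.57

Law of sines: sin A = a·sin B/b ≈ 0.51903.
Since b ≥ a, only the acute value applies: ∠A ≈ 31.27°.
Then ∠C = 180° − ∠B − ∠A ≈ 110.73°.
Law of sines gives c = b·sin C/sin B ≈ 10.163.
Area = ½·b·a·sin C ≈ 17.644.
Semiperimeter s = (10.163+6.69+5.64)/2 = 11.246.
Inradius = area/s = 17.644/11.246 ≈ 1.5689.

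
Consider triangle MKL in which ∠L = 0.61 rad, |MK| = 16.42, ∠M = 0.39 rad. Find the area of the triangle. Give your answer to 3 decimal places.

area ≈ 75.284

The third angle is ∠K = π − ∠L − ∠M = 2.142 rad.
Law of sines: |KL| = |MK|·sin M/sin L ≈ 10.897.
Law of sines: |LM| = |MK|·sin K/sin L ≈ 24.119.
Area = ½·|MK|·|KL|·sin K ≈ 75.284.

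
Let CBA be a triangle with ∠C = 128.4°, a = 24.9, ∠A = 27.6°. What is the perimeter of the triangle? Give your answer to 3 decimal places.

The third angle is ∠B = 180° − ∠A − ∠C = 24.00°.
Law of sines: c = a·sin C/sin A ≈ 42.12.
Law of sines: b = a·sin B/sin A ≈ 21.86.
Semiperimeter s = (42.12+21.86+24.9)/2 = 44.44.
Perimeter = 42.12 + 21.86 + 24.9 = 88.88.

88.880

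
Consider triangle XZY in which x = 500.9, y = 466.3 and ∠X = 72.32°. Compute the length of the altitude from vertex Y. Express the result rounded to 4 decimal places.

355.3438

Law of sines: sin Y = y·sin X/x ≈ 0.88695.
Since x ≥ y, only the acute value applies: ∠Y ≈ 62.49°.
Then ∠Z = 180° − ∠X − ∠Y ≈ 45.19°.
Law of sines gives z = x·sin Z/sin X ≈ 372.96.
Area = ½·x·y·sin Z ≈ 82848.
The altitude from Y has length 2·area/y ≈ 355.34.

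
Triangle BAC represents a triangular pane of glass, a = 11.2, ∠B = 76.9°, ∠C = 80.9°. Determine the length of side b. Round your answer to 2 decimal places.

The third angle is ∠A = 180° − ∠C − ∠B = 22.20°.
Law of sines: b = a·sin B/sin A ≈ 28.871.

28.87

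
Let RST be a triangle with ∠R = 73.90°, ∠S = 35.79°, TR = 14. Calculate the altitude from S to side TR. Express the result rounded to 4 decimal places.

The third angle is ∠T = 180° − ∠R − ∠S = 70.31°.
Law of sines: ST = TR·sin R/sin S ≈ 23.
Law of sines: RS = TR·sin T/sin S ≈ 22.539.
Area = ½·TR·ST·sin T ≈ 151.59.
The altitude from S has length 2·area/TR ≈ 21.655.

21.6554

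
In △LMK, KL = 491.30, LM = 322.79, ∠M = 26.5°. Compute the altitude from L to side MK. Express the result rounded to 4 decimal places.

h_L ≈ 144.0282

Law of sines: sin K = LM·sin M/KL ≈ 0.29316.
Since KL ≥ LM, only the acute value applies: ∠K ≈ 17.05°.
Then ∠L = 180° − ∠M − ∠K ≈ 136.45°.
Law of sines gives MK = KL·sin L/sin M ≈ 758.59.
Area = ½·KL·LM·sin L ≈ 54629.
The altitude from L has length 2·area/MK ≈ 144.03.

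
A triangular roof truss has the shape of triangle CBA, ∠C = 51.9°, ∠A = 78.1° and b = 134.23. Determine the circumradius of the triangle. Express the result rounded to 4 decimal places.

The third angle is ∠B = 180° − ∠A − ∠C = 50.00°.
Law of sines: c = b·sin C/sin B ≈ 137.89.
Law of sines: a = b·sin A/sin B ≈ 171.46.
Circumradius = b/(2 sin B) ≈ 87.612.

87.6124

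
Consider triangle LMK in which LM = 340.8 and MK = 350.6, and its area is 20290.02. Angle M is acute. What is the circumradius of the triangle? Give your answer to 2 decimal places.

From area = ½·LM·MK·sin M, we get sin M = 2·area/(LM·MK) ≈ 0.33963.
Taking the acute solution, ∠M ≈ 19.85°.
Law of cosines then gives KL ≈ 119.58.
Circumradius = KL/(2 sin M) ≈ 176.05.

176.05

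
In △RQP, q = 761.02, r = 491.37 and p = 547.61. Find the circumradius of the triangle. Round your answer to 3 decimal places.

381.454

By the law of cosines, cos R = (q² + p² − r²) / (2·q·p) ≈ 0.76496, so ∠R ≈ 0.700 rad.
Circumradius = r/(2 sin R) ≈ 381.45.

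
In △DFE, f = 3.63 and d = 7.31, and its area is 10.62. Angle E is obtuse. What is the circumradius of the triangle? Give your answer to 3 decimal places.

From area = ½·d·f·sin E, we get sin E = 2·area/(d·f) ≈ 0.80044.
Taking the obtuse solution, ∠E ≈ 126.83°.
Law of cosines then gives e ≈ 9.9209.
Circumradius = e/(2 sin E) ≈ 6.1971.

6.197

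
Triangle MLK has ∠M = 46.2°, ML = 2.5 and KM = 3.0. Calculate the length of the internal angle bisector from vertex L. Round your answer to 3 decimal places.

t_L ≈ 1.810

By the law of cosines, LK² = KM² + ML² − 2·KM·ML·cos M = 4.8679, so LK ≈ 2.2063.
Law of cosines again: cos L = (ML² + LK² − KM²)/(2·ML·LK) ≈ 0.19198, so ∠L ≈ 78.93°.
The bisector from L has length 2·ML·LK·cos(∠L/2)/(ML+LK) ≈ 1.8096.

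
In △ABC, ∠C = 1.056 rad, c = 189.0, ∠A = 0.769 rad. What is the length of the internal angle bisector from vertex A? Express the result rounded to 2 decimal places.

The third angle is ∠B = π − ∠C − ∠A = 1.317 rad.
Law of sines: a = c·sin A/sin C ≈ 151.01.
Law of sines: b = c·sin B/sin C ≈ 210.17.
The bisector from A has length 2·b·c·cos(∠A/2)/(b+c) ≈ 184.49.

t_A ≈ 184.49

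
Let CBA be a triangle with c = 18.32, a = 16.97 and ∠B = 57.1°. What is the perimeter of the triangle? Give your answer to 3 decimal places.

perimeter ≈ 52.198

By the law of cosines, b² = a² + c² − 2·a·c·cos B = 285.87, so b ≈ 16.908.
Semiperimeter s = (18.32+16.908+16.97)/2 = 26.099.
Perimeter = 18.32 + 16.908 + 16.97 = 52.198.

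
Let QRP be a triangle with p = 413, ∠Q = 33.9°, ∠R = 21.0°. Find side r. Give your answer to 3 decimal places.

The third angle is ∠P = 180° − ∠Q − ∠R = 125.10°.
Law of sines: r = p·sin R/sin P ≈ 180.9.

180.903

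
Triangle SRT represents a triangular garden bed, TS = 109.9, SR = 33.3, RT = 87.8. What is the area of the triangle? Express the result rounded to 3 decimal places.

Semiperimeter s = (87.8 + 109.9 + 33.3)/2 = 115.5.
Heron's formula: area = √(115.5·27.7·5.6·82.2) ≈ 1213.6.

area ≈ 1213.559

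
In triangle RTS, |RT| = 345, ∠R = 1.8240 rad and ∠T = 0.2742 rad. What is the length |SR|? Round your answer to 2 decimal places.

The third angle is ∠S = π − ∠R − ∠T = 1.0434 rad.
Law of sines: |SR| = |RT|·sin T/sin S ≈ 108.11.

108.11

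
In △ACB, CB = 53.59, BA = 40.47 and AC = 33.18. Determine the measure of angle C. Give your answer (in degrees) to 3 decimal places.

48.960

By the law of cosines, cos C = (AC² + CB² − BA²) / (2·AC·CB) ≈ 0.65659, so ∠C ≈ 48.96°.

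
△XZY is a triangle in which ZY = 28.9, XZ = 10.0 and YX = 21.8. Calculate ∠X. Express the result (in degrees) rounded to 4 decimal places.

By the law of cosines, cos X = (YX² + XZ² − ZY²) / (2·YX·XZ) ≈ -0.59626, so ∠X ≈ 126.60°.

∠X ≈ 126.6026°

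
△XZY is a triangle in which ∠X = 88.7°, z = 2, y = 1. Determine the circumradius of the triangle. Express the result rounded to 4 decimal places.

By the law of cosines, x² = z² + y² − 2·z·y·cos X = 4.9093, so x ≈ 2.2157.
Area = ½·z·y·sin X ≈ 0.99974.
Circumradius = x/(2 sin X) ≈ 1.1081.

R ≈ 1.1081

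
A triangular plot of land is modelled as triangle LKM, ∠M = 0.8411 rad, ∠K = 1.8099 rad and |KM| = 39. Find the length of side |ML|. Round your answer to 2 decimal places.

The third angle is ∠L = π − ∠K − ∠M = 0.4906 rad.
Law of sines: |ML| = |KM|·sin K/sin L ≈ 80.421.

80.42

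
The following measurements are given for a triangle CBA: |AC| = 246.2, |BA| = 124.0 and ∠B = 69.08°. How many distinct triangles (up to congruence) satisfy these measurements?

1

|BA|·sin B = 124.0·sin(69.08°) ≈ 115.8.
Since |AC| ≥ |BA|, exactly one triangle exists.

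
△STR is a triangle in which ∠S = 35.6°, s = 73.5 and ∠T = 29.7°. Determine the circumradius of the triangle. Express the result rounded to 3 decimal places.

63.131

The third angle is ∠R = 180° − ∠S − ∠T = 114.70°.
Law of sines: t = s·sin T/sin S ≈ 62.558.
Law of sines: r = s·sin R/sin S ≈ 114.71.
Circumradius = s/(2 sin S) ≈ 63.131.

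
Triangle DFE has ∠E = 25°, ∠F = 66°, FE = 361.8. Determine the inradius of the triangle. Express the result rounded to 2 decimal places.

r ≈ 59.80

The third angle is ∠D = 180° − ∠F − ∠E = 89.00°.
Law of sines: ED = FE·sin F/sin D ≈ 330.57.
Law of sines: DF = FE·sin E/sin D ≈ 152.93.
Area = ½·FE·ED·sin E ≈ 25273.
Semiperimeter s = (361.8+330.57+152.93)/2 = 422.65.
Inradius = area/s = 25273/422.65 ≈ 59.796.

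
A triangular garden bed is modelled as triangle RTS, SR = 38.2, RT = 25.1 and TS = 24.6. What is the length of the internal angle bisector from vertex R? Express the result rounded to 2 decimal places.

By the law of cosines, cos R = (SR² + RT² − TS²) / (2·SR·RT) ≈ 0.77391, so ∠R ≈ 39.29°.
The bisector from R has length 2·SR·RT·cos(∠R/2)/(SR+RT) ≈ 28.531.

28.53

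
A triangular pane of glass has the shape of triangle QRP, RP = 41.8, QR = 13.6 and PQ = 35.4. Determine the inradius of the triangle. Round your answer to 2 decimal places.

5.02

Semiperimeter s = (41.8 + 35.4 + 13.6)/2 = 45.4.
Heron's formula: area = √(45.4·3.6·10·31.8) ≈ 227.98.
Inradius = area/s = 227.98/45.4 ≈ 5.0215.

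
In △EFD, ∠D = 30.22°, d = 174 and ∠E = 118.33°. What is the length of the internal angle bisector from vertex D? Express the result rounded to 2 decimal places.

t_D ≈ 218.66

The third angle is ∠F = 180° − ∠D − ∠E = 31.45°.
Law of sines: e = d·sin E/sin D ≈ 304.3.
Law of sines: f = d·sin F/sin D ≈ 180.37.
The bisector from D has length 2·e·f·cos(∠D/2)/(e+f) ≈ 218.66.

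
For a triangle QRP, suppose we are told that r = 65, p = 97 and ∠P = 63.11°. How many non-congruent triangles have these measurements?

r·sin P = 65·sin(63.11°) ≈ 57.97.
Since p ≥ r, exactly one triangle exists.

1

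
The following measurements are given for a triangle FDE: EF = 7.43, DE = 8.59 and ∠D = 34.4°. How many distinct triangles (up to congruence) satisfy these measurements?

DE·sin D = 8.59·sin(34.4°) ≈ 4.853.
Since DE sin D < EF < DE (4.853 < 7.43 < 8.59), two triangles exist.

2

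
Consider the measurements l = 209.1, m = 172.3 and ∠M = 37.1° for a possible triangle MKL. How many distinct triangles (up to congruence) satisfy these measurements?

2

l·sin M = 209.1·sin(37.1°) ≈ 126.1.
Since l sin M < m < l (126.1 < 172.3 < 209.1), two triangles exist.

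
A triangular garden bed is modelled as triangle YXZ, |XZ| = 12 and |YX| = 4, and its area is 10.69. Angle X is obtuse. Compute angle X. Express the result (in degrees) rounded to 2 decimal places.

From area = ½·|YX|·|XZ|·sin X, we get sin X = 2·area/(|YX|·|XZ|) ≈ 0.44542.
Taking the obtuse solution, ∠X ≈ 153.55°.

∠X ≈ 153.55°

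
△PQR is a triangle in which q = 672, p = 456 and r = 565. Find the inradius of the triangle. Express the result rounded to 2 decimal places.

150.53

Semiperimeter s = (456 + 672 + 565)/2 = 846.5.
Heron's formula: area = √(846.5·390.5·174.5·281.5) ≈ 1.2743e+05.
Inradius = area/s = 1.2743e+05/846.5 ≈ 150.53.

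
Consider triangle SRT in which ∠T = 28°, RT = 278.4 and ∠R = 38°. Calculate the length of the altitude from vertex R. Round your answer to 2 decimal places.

130.70

The third angle is ∠S = 180° − ∠R − ∠T = 114.00°.
Law of sines: TS = RT·sin R/sin S ≈ 187.62.
Law of sines: SR = RT·sin T/sin S ≈ 143.07.
Area = ½·RT·TS·sin T ≈ 12261.
The altitude from R has length 2·area/TS ≈ 130.7.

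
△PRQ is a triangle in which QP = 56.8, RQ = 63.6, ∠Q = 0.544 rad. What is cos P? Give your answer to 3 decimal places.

cos P ≈ 0.072

By the law of cosines, PR² = RQ² + QP² − 2·RQ·QP·cos Q = 1089.2, so PR ≈ 33.003.
Law of cosines again: cos P = (QP² + PR² − RQ²)/(2·QP·PR) ≈ 0.07214, so ∠P ≈ 1.499 rad.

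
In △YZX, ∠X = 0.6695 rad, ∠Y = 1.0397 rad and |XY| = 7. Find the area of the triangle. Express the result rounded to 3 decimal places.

The third angle is ∠Z = π − ∠X − ∠Y = 1.4324 rad.
Law of sines: |ZX| = |XY|·sin Y/sin Z ≈ 6.094.
Law of sines: |YZ| = |XY|·sin X/sin Z ≈ 4.3861.
Area = ½·|XY|·|ZX|·sin X ≈ 13.237.

13.237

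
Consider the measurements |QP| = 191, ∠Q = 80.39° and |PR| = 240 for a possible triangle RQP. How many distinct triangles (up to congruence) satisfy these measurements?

1

|QP|·sin Q = 191·sin(80.39°) ≈ 188.3.
Since |PR| ≥ |QP|, exactly one triangle exists.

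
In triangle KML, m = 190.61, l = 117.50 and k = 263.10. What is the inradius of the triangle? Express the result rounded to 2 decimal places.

Semiperimeter s = (263.1 + 190.61 + 117.5)/2 = 285.61.
Heron's formula: area = √(285.61·22.505·94.995·168.11) ≈ 10131.
Inradius = area/s = 10131/285.61 ≈ 35.473.

35.47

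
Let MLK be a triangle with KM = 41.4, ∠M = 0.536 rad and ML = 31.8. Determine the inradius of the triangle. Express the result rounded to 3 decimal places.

r ≈ 7.101

By the law of cosines, LK² = KM² + ML² − 2·KM·ML·cos M = 461.42, so LK ≈ 21.481.
Area = ½·KM·ML·sin M ≈ 336.17.
Semiperimeter s = (21.481+41.4+31.8)/2 = 47.34.
Inradius = area/s = 336.17/47.34 ≈ 7.1012.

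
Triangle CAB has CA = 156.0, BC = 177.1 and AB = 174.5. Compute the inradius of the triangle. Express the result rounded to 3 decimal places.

48.413

Semiperimeter s = (174.5 + 177.1 + 156)/2 = 253.8.
Heron's formula: area = √(253.8·79.3·76.7·97.8) ≈ 12287.
Inradius = area/s = 12287/253.8 ≈ 48.413.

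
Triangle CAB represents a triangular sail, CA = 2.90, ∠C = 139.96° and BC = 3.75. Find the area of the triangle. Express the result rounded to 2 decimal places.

Area = ½·BC·CA·sin C ≈ 3.4981.

area ≈ 3.50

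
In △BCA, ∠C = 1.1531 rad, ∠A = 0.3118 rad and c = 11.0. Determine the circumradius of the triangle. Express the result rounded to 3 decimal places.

The third angle is ∠B = π − ∠C − ∠A = 1.6767 rad.
Law of sines: b = c·sin B/sin C ≈ 11.967.
Law of sines: a = c·sin A/sin C ≈ 3.6919.
Circumradius = c/(2 sin C) ≈ 6.0173.

6.017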